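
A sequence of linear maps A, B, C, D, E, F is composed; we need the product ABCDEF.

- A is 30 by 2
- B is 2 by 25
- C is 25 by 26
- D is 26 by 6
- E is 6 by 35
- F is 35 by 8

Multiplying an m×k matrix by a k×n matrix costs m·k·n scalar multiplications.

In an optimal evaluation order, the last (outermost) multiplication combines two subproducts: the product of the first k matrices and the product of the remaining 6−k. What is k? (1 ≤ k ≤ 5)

Adjacent pairs: AB = 30·2·25 = 1500; BC = 2·25·26 = 1300; CD = 25·26·6 = 3900; DE = 26·6·35 = 5460; EF = 6·35·8 = 1680.
Length 3: A..C: k=1: 0+1300+30·2·26=2860; k=2: 1500+0+30·25·26=21000 → min 2860 | B..D: k=2: 0+3900+2·25·6=4200; k=3: 1300+0+2·26·6=1612 → min 1612 | C..E: k=3: 0+5460+25·26·35=28210; k=4: 3900+0+25·6·35=9150 → min 9150 | D..F: k=4: 0+1680+26·6·8=2928; k=5: 5460+0+26·35·8=12740 → min 2928.
Length 4: A..D: k=1: 0+1612+30·2·6=1972; k=2: 1500+3900+30·25·6=9900; k=3: 2860+0+30·26·6=7540 → min 1972 | B..E: k=2: 0+9150+2·25·35=10900; k=3: 1300+5460+2·26·35=8580; k=4: 1612+0+2·6·35=2032 → min 2032 | C..F: k=3: 0+2928+25·26·8=8128; k=4: 3900+1680+25·6·8=6780; k=5: 9150+0+25·35·8=16150 → min 6780.
Length 5: A..E: k=1: 0+2032+30·2·35=4132; k=2: 1500+9150+30·25·35=36900; k=3: 2860+5460+30·26·35=35620; k=4: 1972+0+30·6·35=8272 → min 4132 | B..F: k=2: 0+6780+2·25·8=7180; k=3: 1300+2928+2·26·8=4644; k=4: 1612+1680+2·6·8=3388; k=5: 2032+0+2·35·8=2592 → min 2592.
Top-level splits: k=1: (A..A)·(B..F) → 0+2592+30·2·8 = 3072; k=2: (A..B)·(C..F) → 1500+6780+30·25·8 = 14280; k=3: (A..C)·(D..F) → 2860+2928+30·26·8 = 12028; k=4: (A..D)·(E..F) → 1972+1680+30·6·8 = 5092; k=5: (A..E)·(F..F) → 4132+0+30·35·8 = 12532.
Best split is after A, i.e. k = 1.

1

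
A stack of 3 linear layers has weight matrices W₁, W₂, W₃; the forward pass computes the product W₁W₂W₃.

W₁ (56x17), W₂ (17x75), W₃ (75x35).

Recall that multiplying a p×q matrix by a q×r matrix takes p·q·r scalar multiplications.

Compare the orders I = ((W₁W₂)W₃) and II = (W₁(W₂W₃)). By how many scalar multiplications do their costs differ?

140455

Order I = ((W₁W₂)W₃): (W₁W₂): 56×17 by 17×75 → 56×75, cost 56·17·75 = 71400; ((W₁W₂)W₃): 56×75 by 75×35 → 56×35, cost 56·75·35 = 147000; cumulative 218400. Total 218400.
Order II = (W₁(W₂W₃)): (W₂W₃): 17×75 by 75×35 → 17×35, cost 17·75·35 = 44625; (W₁(W₂W₃)): 56×17 by 17×35 → 56×35, cost 56·17·35 = 33320; cumulative 77945. Total 77945.
Difference: |218400 − 77945| = 140455.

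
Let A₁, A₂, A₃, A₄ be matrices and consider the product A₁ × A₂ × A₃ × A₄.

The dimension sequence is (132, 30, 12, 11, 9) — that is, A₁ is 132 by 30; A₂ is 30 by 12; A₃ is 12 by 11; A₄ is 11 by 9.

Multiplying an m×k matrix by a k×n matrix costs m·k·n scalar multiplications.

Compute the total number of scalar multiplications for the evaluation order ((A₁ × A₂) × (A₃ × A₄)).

62964

(A₁ × A₂): 132×30 by 30×12 → 132×12, cost 132·30·12 = 47520
(A₃ × A₄): 12×11 by 11×9 → 12×9, cost 12·11·9 = 1188
((A₁ × A₂) × (A₃ × A₄)): 132×12 by 12×9 → 132×9, cost 132·12·9 = 14256; cumulative 62964
Total: 62964 scalar multiplications.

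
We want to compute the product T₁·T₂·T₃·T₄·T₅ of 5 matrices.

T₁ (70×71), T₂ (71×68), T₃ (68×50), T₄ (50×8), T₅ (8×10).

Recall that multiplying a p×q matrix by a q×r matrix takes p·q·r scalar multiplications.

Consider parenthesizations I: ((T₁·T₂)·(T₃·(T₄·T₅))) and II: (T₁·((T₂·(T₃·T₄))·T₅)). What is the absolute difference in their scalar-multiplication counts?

Order I = ((T₁·T₂)·(T₃·(T₄·T₅))): (T₁·T₂): 70×71 by 71×68 → 70×68, cost 70·71·68 = 337960; (T₄·T₅): 50×8 by 8×10 → 50×10, cost 50·8·10 = 4000; (T₃·(T₄·T₅)): 68×50 by 50×10 → 68×10, cost 68·50·10 = 34000; cumulative 38000; ((T₁·T₂)·(T₃·(T₄·T₅))): 70×68 by 68×10 → 70×10, cost 70·68·10 = 47600; cumulative 423560. Total 423560.
Order II = (T₁·((T₂·(T₃·T₄))·T₅)): (T₃·T₄): 68×50 by 50×8 → 68×8, cost 68·50·8 = 27200; (T₂·(T₃·T₄)): 71×68 by 68×8 → 71×8, cost 71·68·8 = 38624; cumulative 65824; ((T₂·(T₃·T₄))·T₅): 71×8 by 8×10 → 71×10, cost 71·8·10 = 5680; cumulative 71504; (T₁·((T₂·(T₃·T₄))·T₅)): 70×71 by 71×10 → 70×10, cost 70·71·10 = 49700; cumulative 121204. Total 121204.
Difference: |423560 − 121204| = 302356.

302356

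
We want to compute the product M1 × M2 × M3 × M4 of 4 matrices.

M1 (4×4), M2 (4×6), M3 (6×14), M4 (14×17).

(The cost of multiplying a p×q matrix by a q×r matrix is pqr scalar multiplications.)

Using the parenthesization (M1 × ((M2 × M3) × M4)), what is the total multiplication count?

1560

(M2 × M3): 4×6 by 6×14 → 4×14, cost 4·6·14 = 336
((M2 × M3) × M4): 4×14 by 14×17 → 4×17, cost 4·14·17 = 952; cumulative 1288
(M1 × ((M2 × M3) × M4)): 4×4 by 4×17 → 4×17, cost 4·4·17 = 272; cumulative 1560
Total: 1560 scalar multiplications.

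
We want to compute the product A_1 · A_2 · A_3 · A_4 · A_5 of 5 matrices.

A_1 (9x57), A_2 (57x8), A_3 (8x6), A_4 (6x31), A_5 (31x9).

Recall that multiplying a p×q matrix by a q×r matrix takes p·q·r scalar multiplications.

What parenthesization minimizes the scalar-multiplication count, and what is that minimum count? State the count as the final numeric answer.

6696

Adjacent pairs: A_1A_2 = 9·57·8 = 4104; A_2A_3 = 57·8·6 = 2736; A_3A_4 = 8·6·31 = 1488; A_4A_5 = 6·31·9 = 1674.
Length 3: A_1..A_3: k=1: 0+2736+9·57·6=5814; k=2: 4104+0+9·8·6=4536 → min 4536 | A_2..A_4: k=2: 0+1488+57·8·31=15624; k=3: 2736+0+57·6·31=13338 → min 13338 | A_3..A_5: k=3: 0+1674+8·6·9=2106; k=4: 1488+0+8·31·9=3720 → min 2106.
Length 4: A_1..A_4: k=1: 0+13338+9·57·31=29241; k=2: 4104+1488+9·8·31=7824; k=3: 4536+0+9·6·31=6210 → min 6210 | A_2..A_5: k=2: 0+2106+57·8·9=6210; k=3: 2736+1674+57·6·9=7488; k=4: 13338+0+57·31·9=29241 → min 6210.
Length 5: A_1..A_5: k=1: 0+6210+9·57·9=10827; k=2: 4104+2106+9·8·9=6858; k=3: 4536+1674+9·6·9=6696; k=4: 6210+0+9·31·9=8721 → min 6696.
Optimal parenthesization: (((A_1 · A_2) · A_3) · (A_4 · A_5)) with cost 6696.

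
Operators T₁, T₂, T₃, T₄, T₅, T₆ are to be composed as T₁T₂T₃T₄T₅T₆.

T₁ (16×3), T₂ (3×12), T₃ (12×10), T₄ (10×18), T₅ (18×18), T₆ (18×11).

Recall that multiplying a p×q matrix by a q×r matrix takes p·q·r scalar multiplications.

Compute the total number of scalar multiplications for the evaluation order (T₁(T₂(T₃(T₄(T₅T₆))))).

(T₅T₆): 18×18 by 18×11 → 18×11, cost 18·18·11 = 3564
(T₄(T₅T₆)): 10×18 by 18×11 → 10×11, cost 10·18·11 = 1980; cumulative 5544
(T₃(T₄(T₅T₆))): 12×10 by 10×11 → 12×11, cost 12·10·11 = 1320; cumulative 6864
(T₂(T₃(T₄(T₅T₆)))): 3×12 by 12×11 → 3×11, cost 3·12·11 = 396; cumulative 7260
(T₁(T₂(T₃(T₄(T₅T₆))))): 16×3 by 3×11 → 16×11, cost 16·3·11 = 528; cumulative 7788
Total: 7788 scalar multiplications.

7788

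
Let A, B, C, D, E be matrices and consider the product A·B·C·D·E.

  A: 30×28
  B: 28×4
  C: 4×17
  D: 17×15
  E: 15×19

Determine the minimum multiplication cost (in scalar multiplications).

7800

Adjacent pairs: AB = 30·28·4 = 3360; BC = 28·4·17 = 1904; CD = 4·17·15 = 1020; DE = 17·15·19 = 4845.
Length 3: A..C: k=1: 0+1904+30·28·17=16184; k=2: 3360+0+30·4·17=5400 → min 5400 | B..D: k=2: 0+1020+28·4·15=2700; k=3: 1904+0+28·17·15=9044 → min 2700 | C..E: k=3: 0+4845+4·17·19=6137; k=4: 1020+0+4·15·19=2160 → min 2160.
Length 4: A..D: k=1: 0+2700+30·28·15=15300; k=2: 3360+1020+30·4·15=6180; k=3: 5400+0+30·17·15=13050 → min 6180 | B..E: k=2: 0+2160+28·4·19=4288; k=3: 1904+4845+28·17·19=15793; k=4: 2700+0+28·15·19=10680 → min 4288.
Length 5: A..E: k=1: 0+4288+30·28·19=20248; k=2: 3360+2160+30·4·19=7800; k=3: 5400+4845+30·17·19=19935; k=4: 6180+0+30·15·19=14730 → min 7800.
Optimal order: ((A·B)·((C·D)·E)) with cost 7800.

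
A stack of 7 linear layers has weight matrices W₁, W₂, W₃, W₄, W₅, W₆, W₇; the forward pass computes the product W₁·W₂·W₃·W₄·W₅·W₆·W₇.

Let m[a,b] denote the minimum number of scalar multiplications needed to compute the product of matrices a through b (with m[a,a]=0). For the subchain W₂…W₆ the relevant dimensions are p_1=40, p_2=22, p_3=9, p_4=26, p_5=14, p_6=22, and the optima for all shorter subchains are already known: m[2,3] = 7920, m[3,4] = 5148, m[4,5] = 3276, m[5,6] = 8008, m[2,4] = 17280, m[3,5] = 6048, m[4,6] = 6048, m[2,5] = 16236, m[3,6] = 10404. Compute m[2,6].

m[2,6] = min over k∈[2,5] of m[2,k]+m[k+1,6]+p_{1}·p_k·p_{6}.
k=2: 0 + 10404 + 40·22·22 = 29764; k=3: 7920 + 6048 + 40·9·22 = 21888; k=4: 17280 + 8008 + 40·26·22 = 48168; k=5: 16236 + 0 + 40·14·22 = 28556.
Minimum: 21888 at k=3.

21888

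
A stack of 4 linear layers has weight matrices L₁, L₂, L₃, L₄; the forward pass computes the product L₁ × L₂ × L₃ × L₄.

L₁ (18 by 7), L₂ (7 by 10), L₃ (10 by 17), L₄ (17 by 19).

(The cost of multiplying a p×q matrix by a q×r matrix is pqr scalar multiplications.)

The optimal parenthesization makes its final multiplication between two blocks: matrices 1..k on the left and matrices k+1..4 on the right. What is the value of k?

1

Adjacent pairs: L₁L₂ = 18·7·10 = 1260; L₂L₃ = 7·10·17 = 1190; L₃L₄ = 10·17·19 = 3230.
Length 3: L₁..L₃: k=1: 0+1190+18·7·17=3332; k=2: 1260+0+18·10·17=4320 → min 3332 | L₂..L₄: k=2: 0+3230+7·10·19=4560; k=3: 1190+0+7·17·19=3451 → min 3451.
Top-level splits: k=1: (L₁..L₁)·(L₂..L₄) → 0+3451+18·7·19 = 5845; k=2: (L₁..L₂)·(L₃..L₄) → 1260+3230+18·10·19 = 7910; k=3: (L₁..L₃)·(L₄..L₄) → 3332+0+18·17·19 = 9146.
Best split is after L₁, i.e. k = 1.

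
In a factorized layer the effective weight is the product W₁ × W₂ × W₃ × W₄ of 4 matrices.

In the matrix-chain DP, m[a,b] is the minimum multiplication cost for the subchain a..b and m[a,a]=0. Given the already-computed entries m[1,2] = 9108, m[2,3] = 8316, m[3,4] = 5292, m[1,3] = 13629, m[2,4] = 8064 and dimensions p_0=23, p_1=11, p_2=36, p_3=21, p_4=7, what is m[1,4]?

m[1,4] = min over k∈[1,3] of m[1,k]+m[k+1,4]+p_{0}·p_k·p_{4}.
k=1: 0 + 8064 + 23·11·7 = 9835; k=2: 9108 + 5292 + 23·36·7 = 20196; k=3: 13629 + 0 + 23·21·7 = 17010.
Minimum: 9835 at k=1.

9835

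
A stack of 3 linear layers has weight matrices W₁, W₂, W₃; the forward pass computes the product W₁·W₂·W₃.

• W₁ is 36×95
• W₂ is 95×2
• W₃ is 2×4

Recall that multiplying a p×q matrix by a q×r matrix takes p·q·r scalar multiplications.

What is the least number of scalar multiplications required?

Order (W₁·(W₂·W₃)): (W₂·W₃): 95×2 by 2×4 → 95×4, cost 95·2·4 = 760; (W₁·(W₂·W₃)): 36×95 by 95×4 → 36×4, cost 36·95·4 = 13680; cumulative 14440. Total 14440.
Order ((W₁·W₂)·W₃): (W₁·W₂): 36×95 by 95×2 → 36×2, cost 36·95·2 = 6840; ((W₁·W₂)·W₃): 36×2 by 2×4 → 36×4, cost 36·2·4 = 288; cumulative 7128. Total 7128.
Minimum: 7128.

7128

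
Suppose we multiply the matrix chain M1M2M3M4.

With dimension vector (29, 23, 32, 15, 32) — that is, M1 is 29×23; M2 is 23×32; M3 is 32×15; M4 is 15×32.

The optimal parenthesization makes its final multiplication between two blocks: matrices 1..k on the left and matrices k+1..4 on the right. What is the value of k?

Adjacent pairs: M1M2 = 29·23·32 = 21344; M2M3 = 23·32·15 = 11040; M3M4 = 32·15·32 = 15360.
Length 3: M1..M3: k=1: 0+11040+29·23·15=21045; k=2: 21344+0+29·32·15=35264 → min 21045 | M2..M4: k=2: 0+15360+23·32·32=38912; k=3: 11040+0+23·15·32=22080 → min 22080.
Top-level splits: k=1: (M1..M1)·(M2..M4) → 0+22080+29·23·32 = 43424; k=2: (M1..M2)·(M3..M4) → 21344+15360+29·32·32 = 66400; k=3: (M1..M3)·(M4..M4) → 21045+0+29·15·32 = 34965.
Best split is after M3, i.e. k = 3.

3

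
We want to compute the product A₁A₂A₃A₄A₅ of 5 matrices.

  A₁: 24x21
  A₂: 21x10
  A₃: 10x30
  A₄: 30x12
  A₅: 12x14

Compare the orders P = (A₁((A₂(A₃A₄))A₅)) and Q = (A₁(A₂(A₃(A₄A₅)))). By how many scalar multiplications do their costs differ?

2532

Order P = (A₁((A₂(A₃A₄))A₅)): (A₃A₄): 10×30 by 30×12 → 10×12, cost 10·30·12 = 3600; (A₂(A₃A₄)): 21×10 by 10×12 → 21×12, cost 21·10·12 = 2520; cumulative 6120; ((A₂(A₃A₄))A₅): 21×12 by 12×14 → 21×14, cost 21·12·14 = 3528; cumulative 9648; (A₁((A₂(A₃A₄))A₅)): 24×21 by 21×14 → 24×14, cost 24·21·14 = 7056; cumulative 16704. Total 16704.
Order Q = (A₁(A₂(A₃(A₄A₅)))): (A₄A₅): 30×12 by 12×14 → 30×14, cost 30·12·14 = 5040; (A₃(A₄A₅)): 10×30 by 30×14 → 10×14, cost 10·30·14 = 4200; cumulative 9240; (A₂(A₃(A₄A₅))): 21×10 by 10×14 → 21×14, cost 21·10·14 = 2940; cumulative 12180; (A₁(A₂(A₃(A₄A₅)))): 24×21 by 21×14 → 24×14, cost 24·21·14 = 7056; cumulative 19236. Total 19236.
Difference: |16704 − 19236| = 2532.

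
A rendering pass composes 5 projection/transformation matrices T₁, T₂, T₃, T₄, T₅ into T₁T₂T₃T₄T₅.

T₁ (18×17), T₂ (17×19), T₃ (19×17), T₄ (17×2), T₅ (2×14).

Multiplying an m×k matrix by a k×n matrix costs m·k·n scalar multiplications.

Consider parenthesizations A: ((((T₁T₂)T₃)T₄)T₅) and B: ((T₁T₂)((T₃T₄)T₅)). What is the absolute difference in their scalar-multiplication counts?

964

Order A = ((((T₁T₂)T₃)T₄)T₅): (T₁T₂): 18×17 by 17×19 → 18×19, cost 18·17·19 = 5814; ((T₁T₂)T₃): 18×19 by 19×17 → 18×17, cost 18·19·17 = 5814; cumulative 11628; (((T₁T₂)T₃)T₄): 18×17 by 17×2 → 18×2, cost 18·17·2 = 612; cumulative 12240; ((((T₁T₂)T₃)T₄)T₅): 18×2 by 2×14 → 18×14, cost 18·2·14 = 504; cumulative 12744. Total 12744.
Order B = ((T₁T₂)((T₃T₄)T₅)): (T₁T₂): 18×17 by 17×19 → 18×19, cost 18·17·19 = 5814; (T₃T₄): 19×17 by 17×2 → 19×2, cost 19·17·2 = 646; ((T₃T₄)T₅): 19×2 by 2×14 → 19×14, cost 19·2·14 = 532; cumulative 1178; ((T₁T₂)((T₃T₄)T₅)): 18×19 by 19×14 → 18×14, cost 18·19·14 = 4788; cumulative 11780. Total 11780.
Difference: |12744 − 11780| = 964.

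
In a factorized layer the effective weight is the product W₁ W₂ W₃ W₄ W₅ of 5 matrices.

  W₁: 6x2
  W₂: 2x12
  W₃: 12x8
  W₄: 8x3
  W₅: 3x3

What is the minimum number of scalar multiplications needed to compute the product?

294

Adjacent pairs: W₁W₂ = 6·2·12 = 144; W₂W₃ = 2·12·8 = 192; W₃W₄ = 12·8·3 = 288; W₄W₅ = 8·3·3 = 72.
Length 3: W₁..W₃: k=1: 0+192+6·2·8=288; k=2: 144+0+6·12·8=720 → min 288 | W₂..W₄: k=2: 0+288+2·12·3=360; k=3: 192+0+2·8·3=240 → min 240 | W₃..W₅: k=3: 0+72+12·8·3=360; k=4: 288+0+12·3·3=396 → min 360.
Length 4: W₁..W₄: k=1: 0+240+6·2·3=276; k=2: 144+288+6·12·3=648; k=3: 288+0+6·8·3=432 → min 276 | W₂..W₅: k=2: 0+360+2·12·3=432; k=3: 192+72+2·8·3=312; k=4: 240+0+2·3·3=258 → min 258.
Length 5: W₁..W₅: k=1: 0+258+6·2·3=294; k=2: 144+360+6·12·3=720; k=3: 288+72+6·8·3=504; k=4: 276+0+6·3·3=330 → min 294.
Optimal order: (W₁ (((W₂ W₃) W₄) W₅)) with cost 294.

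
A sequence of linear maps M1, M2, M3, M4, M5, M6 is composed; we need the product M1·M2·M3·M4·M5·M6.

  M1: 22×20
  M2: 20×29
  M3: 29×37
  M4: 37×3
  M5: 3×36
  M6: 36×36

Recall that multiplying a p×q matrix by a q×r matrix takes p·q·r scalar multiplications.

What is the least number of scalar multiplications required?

12543

Adjacent pairs: M1M2 = 22·20·29 = 12760; M2M3 = 20·29·37 = 21460; M3M4 = 29·37·3 = 3219; M4M5 = 37·3·36 = 3996; M5M6 = 3·36·36 = 3888.
Length 3: M1..M3: k=1: 0+21460+22·20·37=37740; k=2: 12760+0+22·29·37=36366 → min 36366 | M2..M4: k=2: 0+3219+20·29·3=4959; k=3: 21460+0+20·37·3=23680 → min 4959 | M3..M5: k=3: 0+3996+29·37·36=42624; k=4: 3219+0+29·3·36=6351 → min 6351 | M4..M6: k=4: 0+3888+37·3·36=7884; k=5: 3996+0+37·36·36=51948 → min 7884.
Length 4: M1..M4: k=1: 0+4959+22·20·3=6279; k=2: 12760+3219+22·29·3=17893; k=3: 36366+0+22·37·3=38808 → min 6279 | M2..M5: k=2: 0+6351+20·29·36=27231; k=3: 21460+3996+20·37·36=52096; k=4: 4959+0+20·3·36=7119 → min 7119 | M3..M6: k=3: 0+7884+29·37·36=46512; k=4: 3219+3888+29·3·36=10239; k=5: 6351+0+29·36·36=43935 → min 10239.
Length 5: M1..M5: k=1: 0+7119+22·20·36=22959; k=2: 12760+6351+22·29·36=42079; k=3: 36366+3996+22·37·36=69666; k=4: 6279+0+22·3·36=8655 → min 8655 | M2..M6: k=2: 0+10239+20·29·36=31119; k=3: 21460+7884+20·37·36=55984; k=4: 4959+3888+20·3·36=11007; k=5: 7119+0+20·36·36=33039 → min 11007.
Length 6: M1..M6: k=1: 0+11007+22·20·36=26847; k=2: 12760+10239+22·29·36=45967; k=3: 36366+7884+22·37·36=73554; k=4: 6279+3888+22·3·36=12543; k=5: 8655+0+22·36·36=37167 → min 12543.
Optimal order: ((M1·(M2·(M3·M4)))·(M5·M6)) with cost 12543.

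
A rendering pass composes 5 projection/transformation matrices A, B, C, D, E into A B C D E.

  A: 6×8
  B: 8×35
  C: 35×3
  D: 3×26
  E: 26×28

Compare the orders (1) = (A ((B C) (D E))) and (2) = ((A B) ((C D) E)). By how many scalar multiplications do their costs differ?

Order (1) = (A ((B C) (D E))): (B C): 8×35 by 35×3 → 8×3, cost 8·35·3 = 840; (D E): 3×26 by 26×28 → 3×28, cost 3·26·28 = 2184; ((B C) (D E)): 8×3 by 3×28 → 8×28, cost 8·3·28 = 672; cumulative 3696; (A ((B C) (D E))): 6×8 by 8×28 → 6×28, cost 6·8·28 = 1344; cumulative 5040. Total 5040.
Order (2) = ((A B) ((C D) E)): (A B): 6×8 by 8×35 → 6×35, cost 6·8·35 = 1680; (C D): 35×3 by 3×26 → 35×26, cost 35·3·26 = 2730; ((C D) E): 35×26 by 26×28 → 35×28, cost 35·26·28 = 25480; cumulative 28210; ((A B) ((C D) E)): 6×35 by 35×28 → 6×28, cost 6·35·28 = 5880; cumulative 35770. Total 35770.
Difference: |5040 − 35770| = 30730.

30730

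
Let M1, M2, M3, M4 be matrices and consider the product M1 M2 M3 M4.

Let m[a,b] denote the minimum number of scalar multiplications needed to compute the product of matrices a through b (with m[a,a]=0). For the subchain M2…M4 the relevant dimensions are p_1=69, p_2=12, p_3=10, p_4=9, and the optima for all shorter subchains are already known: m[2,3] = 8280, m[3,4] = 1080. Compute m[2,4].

8532

m[2,4] = min over k∈[2,3] of m[2,k]+m[k+1,4]+p_{1}·p_k·p_{4}.
k=2: 0 + 1080 + 69·12·9 = 8532; k=3: 8280 + 0 + 69·10·9 = 14490.
Minimum: 8532 at k=2.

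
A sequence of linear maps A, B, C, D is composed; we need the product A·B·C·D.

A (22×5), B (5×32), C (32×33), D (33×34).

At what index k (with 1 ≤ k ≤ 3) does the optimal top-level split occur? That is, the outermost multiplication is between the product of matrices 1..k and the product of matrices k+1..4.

1

Adjacent pairs: AB = 22·5·32 = 3520; BC = 5·32·33 = 5280; CD = 32·33·34 = 35904.
Length 3: A..C: k=1: 0+5280+22·5·33=8910; k=2: 3520+0+22·32·33=26752 → min 8910 | B..D: k=2: 0+35904+5·32·34=41344; k=3: 5280+0+5·33·34=10890 → min 10890.
Top-level splits: k=1: (A..A)·(B..D) → 0+10890+22·5·34 = 14630; k=2: (A..B)·(C..D) → 3520+35904+22·32·34 = 63360; k=3: (A..C)·(D..D) → 8910+0+22·33·34 = 33594.
Best split is after A, i.e. k = 1.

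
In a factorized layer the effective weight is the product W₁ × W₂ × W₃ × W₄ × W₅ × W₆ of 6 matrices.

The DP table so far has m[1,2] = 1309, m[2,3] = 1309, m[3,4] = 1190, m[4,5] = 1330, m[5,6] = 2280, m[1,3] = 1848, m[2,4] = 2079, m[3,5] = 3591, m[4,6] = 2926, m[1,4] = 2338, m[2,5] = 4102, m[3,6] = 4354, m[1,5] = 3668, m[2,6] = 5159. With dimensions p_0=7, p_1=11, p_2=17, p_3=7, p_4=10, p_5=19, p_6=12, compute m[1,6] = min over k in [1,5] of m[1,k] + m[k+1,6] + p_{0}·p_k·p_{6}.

5264

m[1,6] = min over k∈[1,5] of m[1,k]+m[k+1,6]+p_{0}·p_k·p_{6}.
k=1: 0 + 5159 + 7·11·12 = 6083; k=2: 1309 + 4354 + 7·17·12 = 7091; k=3: 1848 + 2926 + 7·7·12 = 5362; k=4: 2338 + 2280 + 7·10·12 = 5458; k=5: 3668 + 0 + 7·19·12 = 5264.
Minimum: 5264 at k=5.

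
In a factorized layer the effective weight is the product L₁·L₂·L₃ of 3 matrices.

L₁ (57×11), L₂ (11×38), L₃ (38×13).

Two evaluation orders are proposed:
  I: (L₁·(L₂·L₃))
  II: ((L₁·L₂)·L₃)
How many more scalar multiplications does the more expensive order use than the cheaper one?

Order I = (L₁·(L₂·L₃)): (L₂·L₃): 11×38 by 38×13 → 11×13, cost 11·38·13 = 5434; (L₁·(L₂·L₃)): 57×11 by 11×13 → 57×13, cost 57·11·13 = 8151; cumulative 13585. Total 13585.
Order II = ((L₁·L₂)·L₃): (L₁·L₂): 57×11 by 11×38 → 57×38, cost 57·11·38 = 23826; ((L₁·L₂)·L₃): 57×38 by 38×13 → 57×13, cost 57·38·13 = 28158; cumulative 51984. Total 51984.
Difference: |13585 − 51984| = 38399.

38399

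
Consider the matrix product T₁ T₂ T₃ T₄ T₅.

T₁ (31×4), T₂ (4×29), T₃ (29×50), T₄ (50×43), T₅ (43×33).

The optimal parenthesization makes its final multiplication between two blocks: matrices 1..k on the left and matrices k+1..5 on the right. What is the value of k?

1

Adjacent pairs: T₁T₂ = 31·4·29 = 3596; T₂T₃ = 4·29·50 = 5800; T₃T₄ = 29·50·43 = 62350; T₄T₅ = 50·43·33 = 70950.
Length 3: T₁..T₃: k=1: 0+5800+31·4·50=12000; k=2: 3596+0+31·29·50=48546 → min 12000 | T₂..T₄: k=2: 0+62350+4·29·43=67338; k=3: 5800+0+4·50·43=14400 → min 14400 | T₃..T₅: k=3: 0+70950+29·50·33=118800; k=4: 62350+0+29·43·33=103501 → min 103501.
Length 4: T₁..T₄: k=1: 0+14400+31·4·43=19732; k=2: 3596+62350+31·29·43=104603; k=3: 12000+0+31·50·43=78650 → min 19732 | T₂..T₅: k=2: 0+103501+4·29·33=107329; k=3: 5800+70950+4·50·33=83350; k=4: 14400+0+4·43·33=20076 → min 20076.
Top-level splits: k=1: (T₁..T₁)·(T₂..T₅) → 0+20076+31·4·33 = 24168; k=2: (T₁..T₂)·(T₃..T₅) → 3596+103501+31·29·33 = 136764; k=3: (T₁..T₃)·(T₄..T₅) → 12000+70950+31·50·33 = 134100; k=4: (T₁..T₄)·(T₅..T₅) → 19732+0+31·43·33 = 63721.
Best split is after T₁, i.e. k = 1.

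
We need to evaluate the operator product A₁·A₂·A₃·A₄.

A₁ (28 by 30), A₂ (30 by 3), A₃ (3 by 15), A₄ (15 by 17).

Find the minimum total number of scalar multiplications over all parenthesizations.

4713

Adjacent pairs: A₁A₂ = 28·30·3 = 2520; A₂A₃ = 30·3·15 = 1350; A₃A₄ = 3·15·17 = 765.
Length 3: A₁..A₃: k=1: 0+1350+28·30·15=13950; k=2: 2520+0+28·3·15=3780 → min 3780 | A₂..A₄: k=2: 0+765+30·3·17=2295; k=3: 1350+0+30·15·17=9000 → min 2295.
Length 4: A₁..A₄: k=1: 0+2295+28·30·17=16575; k=2: 2520+765+28·3·17=4713; k=3: 3780+0+28·15·17=10920 → min 4713.
Optimal order: ((A₁·A₂)·(A₃·A₄)) with cost 4713.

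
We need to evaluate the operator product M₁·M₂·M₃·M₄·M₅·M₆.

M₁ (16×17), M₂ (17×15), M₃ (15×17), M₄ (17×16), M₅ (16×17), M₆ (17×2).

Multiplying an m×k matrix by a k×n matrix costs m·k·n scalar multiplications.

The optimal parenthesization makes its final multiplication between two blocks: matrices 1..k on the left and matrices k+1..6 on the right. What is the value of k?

1

Adjacent pairs: M₁M₂ = 16·17·15 = 4080; M₂M₃ = 17·15·17 = 4335; M₃M₄ = 15·17·16 = 4080; M₄M₅ = 17·16·17 = 4624; M₅M₆ = 16·17·2 = 544.
Length 3: M₁..M₃: k=1: 0+4335+16·17·17=8959; k=2: 4080+0+16·15·17=8160 → min 8160 | M₂..M₄: k=2: 0+4080+17·15·16=8160; k=3: 4335+0+17·17·16=8959 → min 8160 | M₃..M₅: k=3: 0+4624+15·17·17=8959; k=4: 4080+0+15·16·17=8160 → min 8160 | M₄..M₆: k=4: 0+544+17·16·2=1088; k=5: 4624+0+17·17·2=5202 → min 1088.
Length 4: M₁..M₄: k=1: 0+8160+16·17·16=12512; k=2: 4080+4080+16·15·16=12000; k=3: 8160+0+16·17·16=12512 → min 12000 | M₂..M₅: k=2: 0+8160+17·15·17=12495; k=3: 4335+4624+17·17·17=13872; k=4: 8160+0+17·16·17=12784 → min 12495 | M₃..M₆: k=3: 0+1088+15·17·2=1598; k=4: 4080+544+15·16·2=5104; k=5: 8160+0+15·17·2=8670 → min 1598.
Length 5: M₁..M₅: k=1: 0+12495+16·17·17=17119; k=2: 4080+8160+16·15·17=16320; k=3: 8160+4624+16·17·17=17408; k=4: 12000+0+16·16·17=16352 → min 16320 | M₂..M₆: k=2: 0+1598+17·15·2=2108; k=3: 4335+1088+17·17·2=6001; k=4: 8160+544+17·16·2=9248; k=5: 12495+0+17·17·2=13073 → min 2108.
Top-level splits: k=1: (M₁..M₁)·(M₂..M₆) → 0+2108+16·17·2 = 2652; k=2: (M₁..M₂)·(M₃..M₆) → 4080+1598+16·15·2 = 6158; k=3: (M₁..M₃)·(M₄..M₆) → 8160+1088+16·17·2 = 9792; k=4: (M₁..M₄)·(M₅..M₆) → 12000+544+16·16·2 = 13056; k=5: (M₁..M₅)·(M₆..M₆) → 16320+0+16·17·2 = 16864.
Best split is after M₁, i.e. k = 1.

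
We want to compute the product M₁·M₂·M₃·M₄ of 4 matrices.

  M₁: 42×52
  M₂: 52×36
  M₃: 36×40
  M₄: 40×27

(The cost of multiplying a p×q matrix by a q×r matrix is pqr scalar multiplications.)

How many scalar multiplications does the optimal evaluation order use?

Adjacent pairs: M₁M₂ = 42·52·36 = 78624; M₂M₃ = 52·36·40 = 74880; M₃M₄ = 36·40·27 = 38880.
Length 3: M₁..M₃: k=1: 0+74880+42·52·40=162240; k=2: 78624+0+42·36·40=139104 → min 139104 | M₂..M₄: k=2: 0+38880+52·36·27=89424; k=3: 74880+0+52·40·27=131040 → min 89424.
Length 4: M₁..M₄: k=1: 0+89424+42·52·27=148392; k=2: 78624+38880+42·36·27=158328; k=3: 139104+0+42·40·27=184464 → min 148392.
Optimal order: (M₁·(M₂·(M₃·M₄))) with cost 148392.

148392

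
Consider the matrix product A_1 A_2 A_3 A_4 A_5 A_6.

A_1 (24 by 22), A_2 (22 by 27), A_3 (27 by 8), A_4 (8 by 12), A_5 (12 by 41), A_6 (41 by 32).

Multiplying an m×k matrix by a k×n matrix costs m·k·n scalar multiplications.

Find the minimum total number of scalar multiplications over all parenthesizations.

Adjacent pairs: A_1A_2 = 24·22·27 = 14256; A_2A_3 = 22·27·8 = 4752; A_3A_4 = 27·8·12 = 2592; A_4A_5 = 8·12·41 = 3936; A_5A_6 = 12·41·32 = 15744.
Length 3: A_1..A_3: k=1: 0+4752+24·22·8=8976; k=2: 14256+0+24·27·8=19440 → min 8976 | A_2..A_4: k=2: 0+2592+22·27·12=9720; k=3: 4752+0+22·8·12=6864 → min 6864 | A_3..A_5: k=3: 0+3936+27·8·41=12792; k=4: 2592+0+27·12·41=15876 → min 12792 | A_4..A_6: k=4: 0+15744+8·12·32=18816; k=5: 3936+0+8·41·32=14432 → min 14432.
Length 4: A_1..A_4: k=1: 0+6864+24·22·12=13200; k=2: 14256+2592+24·27·12=24624; k=3: 8976+0+24·8·12=11280 → min 11280 | A_2..A_5: k=2: 0+12792+22·27·41=37146; k=3: 4752+3936+22·8·41=15904; k=4: 6864+0+22·12·41=17688 → min 15904 | A_3..A_6: k=3: 0+14432+27·8·32=21344; k=4: 2592+15744+27·12·32=28704; k=5: 12792+0+27·41·32=48216 → min 21344.
Length 5: A_1..A_5: k=1: 0+15904+24·22·41=37552; k=2: 14256+12792+24·27·41=53616; k=3: 8976+3936+24·8·41=20784; k=4: 11280+0+24·12·41=23088 → min 20784 | A_2..A_6: k=2: 0+21344+22·27·32=40352; k=3: 4752+14432+22·8·32=24816; k=4: 6864+15744+22·12·32=31056; k=5: 15904+0+22·41·32=44768 → min 24816.
Length 6: A_1..A_6: k=1: 0+24816+24·22·32=41712; k=2: 14256+21344+24·27·32=56336; k=3: 8976+14432+24·8·32=29552; k=4: 11280+15744+24·12·32=36240; k=5: 20784+0+24·41·32=52272 → min 29552.
Optimal order: ((A_1 (A_2 A_3)) ((A_4 A_5) A_6)) with cost 29552.

29552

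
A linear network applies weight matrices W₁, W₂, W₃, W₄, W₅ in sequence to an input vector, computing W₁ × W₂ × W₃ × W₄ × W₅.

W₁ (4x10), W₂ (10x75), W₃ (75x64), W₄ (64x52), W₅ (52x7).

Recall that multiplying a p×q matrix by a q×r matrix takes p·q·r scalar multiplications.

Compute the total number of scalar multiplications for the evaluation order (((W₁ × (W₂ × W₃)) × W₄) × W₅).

65328

(W₂ × W₃): 10×75 by 75×64 → 10×64, cost 10·75·64 = 48000
(W₁ × (W₂ × W₃)): 4×10 by 10×64 → 4×64, cost 4·10·64 = 2560; cumulative 50560
((W₁ × (W₂ × W₃)) × W₄): 4×64 by 64×52 → 4×52, cost 4·64·52 = 13312; cumulative 63872
(((W₁ × (W₂ × W₃)) × W₄) × W₅): 4×52 by 52×7 → 4×7, cost 4·52·7 = 1456; cumulative 65328
Total: 65328 scalar multiplications.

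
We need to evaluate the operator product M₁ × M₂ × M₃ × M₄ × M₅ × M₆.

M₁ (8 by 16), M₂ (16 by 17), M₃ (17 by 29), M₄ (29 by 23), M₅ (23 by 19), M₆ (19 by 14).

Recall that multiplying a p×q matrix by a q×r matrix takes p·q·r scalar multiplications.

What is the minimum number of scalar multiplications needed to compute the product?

Adjacent pairs: M₁M₂ = 8·16·17 = 2176; M₂M₃ = 16·17·29 = 7888; M₃M₄ = 17·29·23 = 11339; M₄M₅ = 29·23·19 = 12673; M₅M₆ = 23·19·14 = 6118.
Length 3: M₁..M₃: k=1: 0+7888+8·16·29=11600; k=2: 2176+0+8·17·29=6120 → min 6120 | M₂..M₄: k=2: 0+11339+16·17·23=17595; k=3: 7888+0+16·29·23=18560 → min 17595 | M₃..M₅: k=3: 0+12673+17·29·19=22040; k=4: 11339+0+17·23·19=18768 → min 18768 | M₄..M₆: k=4: 0+6118+29·23·14=15456; k=5: 12673+0+29·19·14=20387 → min 15456.
Length 4: M₁..M₄: k=1: 0+17595+8·16·23=20539; k=2: 2176+11339+8·17·23=16643; k=3: 6120+0+8·29·23=11456 → min 11456 | M₂..M₅: k=2: 0+18768+16·17·19=23936; k=3: 7888+12673+16·29·19=29377; k=4: 17595+0+16·23·19=24587 → min 23936 | M₃..M₆: k=3: 0+15456+17·29·14=22358; k=4: 11339+6118+17·23·14=22931; k=5: 18768+0+17·19·14=23290 → min 22358.
Length 5: M₁..M₅: k=1: 0+23936+8·16·19=26368; k=2: 2176+18768+8·17·19=23528; k=3: 6120+12673+8·29·19=23201; k=4: 11456+0+8·23·19=14952 → min 14952 | M₂..M₆: k=2: 0+22358+16·17·14=26166; k=3: 7888+15456+16·29·14=29840; k=4: 17595+6118+16·23·14=28865; k=5: 23936+0+16·19·14=28192 → min 26166.
Length 6: M₁..M₆: k=1: 0+26166+8·16·14=27958; k=2: 2176+22358+8·17·14=26438; k=3: 6120+15456+8·29·14=24824; k=4: 11456+6118+8·23·14=20150; k=5: 14952+0+8·19·14=17080 → min 17080.
Optimal order: (((((M₁ × M₂) × M₃) × M₄) × M₅) × M₆) with cost 17080.

17080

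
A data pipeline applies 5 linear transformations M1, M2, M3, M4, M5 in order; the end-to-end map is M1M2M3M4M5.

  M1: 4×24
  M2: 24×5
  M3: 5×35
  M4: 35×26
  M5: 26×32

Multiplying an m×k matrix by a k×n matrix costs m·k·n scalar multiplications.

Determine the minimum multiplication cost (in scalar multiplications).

8148

Adjacent pairs: M1M2 = 4·24·5 = 480; M2M3 = 24·5·35 = 4200; M3M4 = 5·35·26 = 4550; M4M5 = 35·26·32 = 29120.
Length 3: M1..M3: k=1: 0+4200+4·24·35=7560; k=2: 480+0+4·5·35=1180 → min 1180 | M2..M4: k=2: 0+4550+24·5·26=7670; k=3: 4200+0+24·35·26=26040 → min 7670 | M3..M5: k=3: 0+29120+5·35·32=34720; k=4: 4550+0+5·26·32=8710 → min 8710.
Length 4: M1..M4: k=1: 0+7670+4·24·26=10166; k=2: 480+4550+4·5·26=5550; k=3: 1180+0+4·35·26=4820 → min 4820 | M2..M5: k=2: 0+8710+24·5·32=12550; k=3: 4200+29120+24·35·32=60200; k=4: 7670+0+24·26·32=27638 → min 12550.
Length 5: M1..M5: k=1: 0+12550+4·24·32=15622; k=2: 480+8710+4·5·32=9830; k=3: 1180+29120+4·35·32=34780; k=4: 4820+0+4·26·32=8148 → min 8148.
Optimal order: ((((M1M2)M3)M4)M5) with cost 8148.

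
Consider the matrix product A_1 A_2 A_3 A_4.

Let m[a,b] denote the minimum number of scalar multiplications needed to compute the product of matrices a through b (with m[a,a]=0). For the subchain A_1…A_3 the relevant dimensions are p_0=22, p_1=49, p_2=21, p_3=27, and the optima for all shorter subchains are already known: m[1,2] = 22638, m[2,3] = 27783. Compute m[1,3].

35112

m[1,3] = min over k∈[1,2] of m[1,k]+m[k+1,3]+p_{0}·p_k·p_{3}.
k=1: 0 + 27783 + 22·49·27 = 56889; k=2: 22638 + 0 + 22·21·27 = 35112.
Minimum: 35112 at k=2.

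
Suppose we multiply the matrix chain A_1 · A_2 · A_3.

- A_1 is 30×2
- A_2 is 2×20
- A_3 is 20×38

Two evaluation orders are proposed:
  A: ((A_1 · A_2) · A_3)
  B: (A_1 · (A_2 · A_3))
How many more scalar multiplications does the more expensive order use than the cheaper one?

20200

Order A = ((A_1 · A_2) · A_3): (A_1 · A_2): 30×2 by 2×20 → 30×20, cost 30·2·20 = 1200; ((A_1 · A_2) · A_3): 30×20 by 20×38 → 30×38, cost 30·20·38 = 22800; cumulative 24000. Total 24000.
Order B = (A_1 · (A_2 · A_3)): (A_2 · A_3): 2×20 by 20×38 → 2×38, cost 2·20·38 = 1520; (A_1 · (A_2 · A_3)): 30×2 by 2×38 → 30×38, cost 30·2·38 = 2280; cumulative 3800. Total 3800.
Difference: |24000 − 3800| = 20200.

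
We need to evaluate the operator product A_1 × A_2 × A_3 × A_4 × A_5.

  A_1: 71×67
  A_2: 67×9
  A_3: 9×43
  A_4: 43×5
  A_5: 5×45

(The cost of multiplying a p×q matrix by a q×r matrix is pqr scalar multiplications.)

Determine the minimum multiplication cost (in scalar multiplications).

Adjacent pairs: A_1A_2 = 71·67·9 = 42813; A_2A_3 = 67·9·43 = 25929; A_3A_4 = 9·43·5 = 1935; A_4A_5 = 43·5·45 = 9675.
Length 3: A_1..A_3: k=1: 0+25929+71·67·43=230480; k=2: 42813+0+71·9·43=70290 → min 70290 | A_2..A_4: k=2: 0+1935+67·9·5=4950; k=3: 25929+0+67·43·5=40334 → min 4950 | A_3..A_5: k=3: 0+9675+9·43·45=27090; k=4: 1935+0+9·5·45=3960 → min 3960.
Length 4: A_1..A_4: k=1: 0+4950+71·67·5=28735; k=2: 42813+1935+71·9·5=47943; k=3: 70290+0+71·43·5=85555 → min 28735 | A_2..A_5: k=2: 0+3960+67·9·45=31095; k=3: 25929+9675+67·43·45=165249; k=4: 4950+0+67·5·45=20025 → min 20025.
Length 5: A_1..A_5: k=1: 0+20025+71·67·45=234090; k=2: 42813+3960+71·9·45=75528; k=3: 70290+9675+71·43·45=217350; k=4: 28735+0+71·5·45=44710 → min 44710.
Optimal order: ((A_1 × (A_2 × (A_3 × A_4))) × A_5) with cost 44710.

44710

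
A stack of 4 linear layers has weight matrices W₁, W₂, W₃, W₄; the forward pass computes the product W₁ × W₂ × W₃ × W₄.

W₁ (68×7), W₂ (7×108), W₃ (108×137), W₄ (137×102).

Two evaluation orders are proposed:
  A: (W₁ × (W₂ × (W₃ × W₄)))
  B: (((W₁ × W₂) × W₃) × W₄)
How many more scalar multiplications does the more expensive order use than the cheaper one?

372912

Order A = (W₁ × (W₂ × (W₃ × W₄))): (W₃ × W₄): 108×137 by 137×102 → 108×102, cost 108·137·102 = 1509192; (W₂ × (W₃ × W₄)): 7×108 by 108×102 → 7×102, cost 7·108·102 = 77112; cumulative 1586304; (W₁ × (W₂ × (W₃ × W₄))): 68×7 by 7×102 → 68×102, cost 68·7·102 = 48552; cumulative 1634856. Total 1634856.
Order B = (((W₁ × W₂) × W₃) × W₄): (W₁ × W₂): 68×7 by 7×108 → 68×108, cost 68·7·108 = 51408; ((W₁ × W₂) × W₃): 68×108 by 108×137 → 68×137, cost 68·108·137 = 1006128; cumulative 1057536; (((W₁ × W₂) × W₃) × W₄): 68×137 by 137×102 → 68×102, cost 68·137·102 = 950232; cumulative 2007768. Total 2007768.
Difference: |1634856 − 2007768| = 372912.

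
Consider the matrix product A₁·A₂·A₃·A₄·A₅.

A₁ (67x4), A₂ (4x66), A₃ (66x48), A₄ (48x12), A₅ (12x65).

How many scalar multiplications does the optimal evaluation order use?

Adjacent pairs: A₁A₂ = 67·4·66 = 17688; A₂A₃ = 4·66·48 = 12672; A₃A₄ = 66·48·12 = 38016; A₄A₅ = 48·12·65 = 37440.
Length 3: A₁..A₃: k=1: 0+12672+67·4·48=25536; k=2: 17688+0+67·66·48=229944 → min 25536 | A₂..A₄: k=2: 0+38016+4·66·12=41184; k=3: 12672+0+4·48·12=14976 → min 14976 | A₃..A₅: k=3: 0+37440+66·48·65=243360; k=4: 38016+0+66·12·65=89496 → min 89496.
Length 4: A₁..A₄: k=1: 0+14976+67·4·12=18192; k=2: 17688+38016+67·66·12=108768; k=3: 25536+0+67·48·12=64128 → min 18192 | A₂..A₅: k=2: 0+89496+4·66·65=106656; k=3: 12672+37440+4·48·65=62592; k=4: 14976+0+4·12·65=18096 → min 18096.
Length 5: A₁..A₅: k=1: 0+18096+67·4·65=35516; k=2: 17688+89496+67·66·65=394614; k=3: 25536+37440+67·48·65=272016; k=4: 18192+0+67·12·65=70452 → min 35516.
Optimal order: (A₁·(((A₂·A₃)·A₄)·A₅)) with cost 35516.

35516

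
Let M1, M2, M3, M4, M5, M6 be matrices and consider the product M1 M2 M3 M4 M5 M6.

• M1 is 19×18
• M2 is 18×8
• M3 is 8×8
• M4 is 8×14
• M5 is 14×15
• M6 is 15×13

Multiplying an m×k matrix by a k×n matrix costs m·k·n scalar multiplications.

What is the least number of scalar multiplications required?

8784

Adjacent pairs: M1M2 = 19·18·8 = 2736; M2M3 = 18·8·8 = 1152; M3M4 = 8·8·14 = 896; M4M5 = 8·14·15 = 1680; M5M6 = 14·15·13 = 2730.
Length 3: M1..M3: k=1: 0+1152+19·18·8=3888; k=2: 2736+0+19·8·8=3952 → min 3888 | M2..M4: k=2: 0+896+18·8·14=2912; k=3: 1152+0+18·8·14=3168 → min 2912 | M3..M5: k=3: 0+1680+8·8·15=2640; k=4: 896+0+8·14·15=2576 → min 2576 | M4..M6: k=4: 0+2730+8·14·13=4186; k=5: 1680+0+8·15·13=3240 → min 3240.
Length 4: M1..M4: k=1: 0+2912+19·18·14=7700; k=2: 2736+896+19·8·14=5760; k=3: 3888+0+19·8·14=6016 → min 5760 | M2..M5: k=2: 0+2576+18·8·15=4736; k=3: 1152+1680+18·8·15=4992; k=4: 2912+0+18·14·15=6692 → min 4736 | M3..M6: k=3: 0+3240+8·8·13=4072; k=4: 896+2730+8·14·13=5082; k=5: 2576+0+8·15·13=4136 → min 4072.
Length 5: M1..M5: k=1: 0+4736+19·18·15=9866; k=2: 2736+2576+19·8·15=7592; k=3: 3888+1680+19·8·15=7848; k=4: 5760+0+19·14·15=9750 → min 7592 | M2..M6: k=2: 0+4072+18·8·13=5944; k=3: 1152+3240+18·8·13=6264; k=4: 2912+2730+18·14·13=8918; k=5: 4736+0+18·15·13=8246 → min 5944.
Length 6: M1..M6: k=1: 0+5944+19·18·13=10390; k=2: 2736+4072+19·8·13=8784; k=3: 3888+3240+19·8·13=9104; k=4: 5760+2730+19·14·13=11948; k=5: 7592+0+19·15·13=11297 → min 8784.
Optimal order: ((M1 M2) (M3 ((M4 M5) M6))) with cost 8784.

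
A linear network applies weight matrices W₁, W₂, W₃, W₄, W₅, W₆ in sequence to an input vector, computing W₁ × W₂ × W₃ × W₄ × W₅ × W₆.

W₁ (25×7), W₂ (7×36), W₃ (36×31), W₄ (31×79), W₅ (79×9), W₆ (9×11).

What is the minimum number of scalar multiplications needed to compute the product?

32550

Adjacent pairs: W₁W₂ = 25·7·36 = 6300; W₂W₃ = 7·36·31 = 7812; W₃W₄ = 36·31·79 = 88164; W₄W₅ = 31·79·9 = 22041; W₅W₆ = 79·9·11 = 7821.
Length 3: W₁..W₃: k=1: 0+7812+25·7·31=13237; k=2: 6300+0+25·36·31=34200 → min 13237 | W₂..W₄: k=2: 0+88164+7·36·79=108072; k=3: 7812+0+7·31·79=24955 → min 24955 | W₃..W₅: k=3: 0+22041+36·31·9=32085; k=4: 88164+0+36·79·9=113760 → min 32085 | W₄..W₆: k=4: 0+7821+31·79·11=34760; k=5: 22041+0+31·9·11=25110 → min 25110.
Length 4: W₁..W₄: k=1: 0+24955+25·7·79=38780; k=2: 6300+88164+25·36·79=165564; k=3: 13237+0+25·31·79=74462 → min 38780 | W₂..W₅: k=2: 0+32085+7·36·9=34353; k=3: 7812+22041+7·31·9=31806; k=4: 24955+0+7·79·9=29932 → min 29932 | W₃..W₆: k=3: 0+25110+36·31·11=37386; k=4: 88164+7821+36·79·11=127269; k=5: 32085+0+36·9·11=35649 → min 35649.
Length 5: W₁..W₅: k=1: 0+29932+25·7·9=31507; k=2: 6300+32085+25·36·9=46485; k=3: 13237+22041+25·31·9=42253; k=4: 38780+0+25·79·9=56555 → min 31507 | W₂..W₆: k=2: 0+35649+7·36·11=38421; k=3: 7812+25110+7·31·11=35309; k=4: 24955+7821+7·79·11=38859; k=5: 29932+0+7·9·11=30625 → min 30625.
Length 6: W₁..W₆: k=1: 0+30625+25·7·11=32550; k=2: 6300+35649+25·36·11=51849; k=3: 13237+25110+25·31·11=46872; k=4: 38780+7821+25·79·11=68326; k=5: 31507+0+25·9·11=33982 → min 32550.
Optimal order: (W₁ × ((((W₂ × W₃) × W₄) × W₅) × W₆)) with cost 32550.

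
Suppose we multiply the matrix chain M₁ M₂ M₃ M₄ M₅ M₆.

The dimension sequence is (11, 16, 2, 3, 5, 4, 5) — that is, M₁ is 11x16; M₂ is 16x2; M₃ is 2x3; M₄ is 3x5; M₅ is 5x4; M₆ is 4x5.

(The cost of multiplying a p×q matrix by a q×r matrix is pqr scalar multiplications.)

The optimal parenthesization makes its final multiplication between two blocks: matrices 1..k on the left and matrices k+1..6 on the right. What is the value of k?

Adjacent pairs: M₁M₂ = 11·16·2 = 352; M₂M₃ = 16·2·3 = 96; M₃M₄ = 2·3·5 = 30; M₄M₅ = 3·5·4 = 60; M₅M₆ = 5·4·5 = 100.
Length 3: M₁..M₃: k=1: 0+96+11·16·3=624; k=2: 352+0+11·2·3=418 → min 418 | M₂..M₄: k=2: 0+30+16·2·5=190; k=3: 96+0+16·3·5=336 → min 190 | M₃..M₅: k=3: 0+60+2·3·4=84; k=4: 30+0+2·5·4=70 → min 70 | M₄..M₆: k=4: 0+100+3·5·5=175; k=5: 60+0+3·4·5=120 → min 120.
Length 4: M₁..M₄: k=1: 0+190+11·16·5=1070; k=2: 352+30+11·2·5=492; k=3: 418+0+11·3·5=583 → min 492 | M₂..M₅: k=2: 0+70+16·2·4=198; k=3: 96+60+16·3·4=348; k=4: 190+0+16·5·4=510 → min 198 | M₃..M₆: k=3: 0+120+2·3·5=150; k=4: 30+100+2·5·5=180; k=5: 70+0+2·4·5=110 → min 110.
Length 5: M₁..M₅: k=1: 0+198+11·16·4=902; k=2: 352+70+11·2·4=510; k=3: 418+60+11·3·4=610; k=4: 492+0+11·5·4=712 → min 510 | M₂..M₆: k=2: 0+110+16·2·5=270; k=3: 96+120+16·3·5=456; k=4: 190+100+16·5·5=690; k=5: 198+0+16·4·5=518 → min 270.
Top-level splits: k=1: (M₁..M₁)·(M₂..M₆) → 0+270+11·16·5 = 1150; k=2: (M₁..M₂)·(M₃..M₆) → 352+110+11·2·5 = 572; k=3: (M₁..M₃)·(M₄..M₆) → 418+120+11·3·5 = 703; k=4: (M₁..M₄)·(M₅..M₆) → 492+100+11·5·5 = 867; k=5: (M₁..M₅)·(M₆..M₆) → 510+0+11·4·5 = 730.
Best split is after M₂, i.e. k = 2.

2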